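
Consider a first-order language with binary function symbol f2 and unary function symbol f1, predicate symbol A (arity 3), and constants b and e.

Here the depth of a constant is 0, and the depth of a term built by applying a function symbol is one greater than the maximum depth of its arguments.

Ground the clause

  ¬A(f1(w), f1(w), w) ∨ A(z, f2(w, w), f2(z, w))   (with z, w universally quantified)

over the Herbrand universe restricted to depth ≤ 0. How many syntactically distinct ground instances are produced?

Ground terms of depth ≤ 0:
  Let N_k = |{terms of depth ≤ k}|. Then N_0 = 2 and N_k = 2 + N_{k-1}^2 + N_{k-1} for k ≥ 1 (one summand per function symbol, arity giving the exponent).
  N_0 = 2
  Explicitly: b, e.
So there are 2 ground terms available for substitution.
There are 2 variables to instantiate (z, w), each occurring in at least one literal, so different choices give different ground instances.
Number of ground instances = 2^2 = 4.

4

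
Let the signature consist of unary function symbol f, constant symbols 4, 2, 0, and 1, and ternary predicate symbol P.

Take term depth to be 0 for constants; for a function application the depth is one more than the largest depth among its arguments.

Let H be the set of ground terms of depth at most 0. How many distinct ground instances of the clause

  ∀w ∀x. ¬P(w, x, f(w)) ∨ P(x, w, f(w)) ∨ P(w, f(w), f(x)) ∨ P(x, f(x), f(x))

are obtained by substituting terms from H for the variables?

Ground terms of depth ≤ 0:
  Let N_k count ground terms of depth at most k. Each non-constant term of depth ≤ k is some function symbol applied to depth-≤(k−1) arguments, giving N_k = 4 + N_{k-1}.
  N_0 = 4
So there are 4 ground terms available for substitution.
The body mentions every one of the 2 quantified variables; since ground terms form a free algebra, no two substitutions collapse to the same formula.
Number of ground instances = 4^2 = 16.

16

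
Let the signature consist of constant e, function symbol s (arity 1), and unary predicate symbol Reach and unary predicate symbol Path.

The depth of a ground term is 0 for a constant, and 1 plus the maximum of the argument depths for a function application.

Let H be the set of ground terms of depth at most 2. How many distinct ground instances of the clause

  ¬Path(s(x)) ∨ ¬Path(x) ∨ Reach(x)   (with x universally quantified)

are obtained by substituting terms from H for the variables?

Ground terms of depth ≤ 2:
  Write N_k for the number of ground terms of depth ≤ k. A term of depth ≤ k is either a constant or a function symbol applied to arguments of depth ≤ k−1, so N_k = 1 + N_{k-1}.
  N_0 = 1
  N_1 = 1 + 1 = 2
  N_2 = 1 + 2 = 3
So there are 3 ground terms available for substitution.
There is 1 variable to instantiate (x),  occurring in at least one literal, so different choices give different ground instances.
Number of ground instances = 3.

3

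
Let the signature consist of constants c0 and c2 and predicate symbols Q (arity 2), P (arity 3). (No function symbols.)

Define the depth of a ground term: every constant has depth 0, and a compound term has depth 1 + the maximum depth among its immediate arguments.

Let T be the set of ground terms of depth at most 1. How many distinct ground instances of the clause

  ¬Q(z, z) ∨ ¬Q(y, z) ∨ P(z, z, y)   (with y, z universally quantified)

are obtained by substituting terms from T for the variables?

4

Ground terms of depth ≤ 1:
  With no function symbols every ground term is a constant, so there are exactly 2 ground terms at every depth bound.
  N_0 = 2
  N_1 = 2
  Explicitly: c0, c2.
So there are 2 ground terms available for substitution.
There are 2 variables to instantiate (y, z), each occurring in at least one literal, so different choices give different ground instances.
Number of ground instances = 2^2 = 4.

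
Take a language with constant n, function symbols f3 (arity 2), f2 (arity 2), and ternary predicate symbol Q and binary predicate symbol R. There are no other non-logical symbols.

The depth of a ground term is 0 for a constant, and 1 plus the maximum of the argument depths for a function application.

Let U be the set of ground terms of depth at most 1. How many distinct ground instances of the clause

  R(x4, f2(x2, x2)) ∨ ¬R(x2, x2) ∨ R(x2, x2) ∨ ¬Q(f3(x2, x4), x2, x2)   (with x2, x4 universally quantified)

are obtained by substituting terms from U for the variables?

9

Ground terms of depth ≤ 1:
  Write N_k for the number of ground terms of depth ≤ k. A term of depth ≤ k is either a constant or a function symbol applied to arguments of depth ≤ k−1, so N_k = 1 + N_{k-1}^2 + N_{k-1}^2.
  N_0 = 1
  N_1 = 1 + 1^2 + 1^2 = 3
  Explicitly: n, f3(n, n), f2(n, n).
So there are 3 ground terms available for substitution.
The clause has 2 distinct variables (x2, x4), each appearing in the body. In the free term algebra distinct substitutions yield syntactically distinct ground instances.
Number of ground instances = 3^2 = 9.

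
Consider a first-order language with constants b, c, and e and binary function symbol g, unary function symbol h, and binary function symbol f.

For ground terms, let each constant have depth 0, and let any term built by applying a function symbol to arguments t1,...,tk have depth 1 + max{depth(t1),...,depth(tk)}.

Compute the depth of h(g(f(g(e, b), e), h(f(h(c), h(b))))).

5

depth(g(e, b)) = 1 + max(0, 0) = 1
depth(f(g(e, b), e)) = 1 + max(1, 0) = 2
depth(h(c)) = 1 + depth(c) = 1 + 0 = 1
depth(h(b)) = 1 + depth(b) = 1 + 0 = 1
depth(f(h(c), h(b))) = 1 + max(1, 1) = 2
depth(h(f(h(c), h(b)))) = 1 + depth(f(h(c), h(b))) = 1 + 2 = 3
depth(g(f(g(e, b), e), h(f(h(c), h(b))))) = 1 + max(2, 3) = 4
depth(h(g(f(g(e, b), e), h(f(h(c), h(b)))))) = 1 + depth(g(f(g(e, b), e), h(f(h(c), h(b))))) = 1 + 4 = 5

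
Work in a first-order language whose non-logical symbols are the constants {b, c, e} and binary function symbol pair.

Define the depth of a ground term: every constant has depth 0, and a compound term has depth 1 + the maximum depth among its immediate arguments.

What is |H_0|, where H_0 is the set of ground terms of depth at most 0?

3

Write N_k for the number of ground terms of depth ≤ k. A term of depth ≤ k is either a constant or a function symbol applied to arguments of depth ≤ k−1, so N_k = 3 + N_{k-1}^2.
N_0 = 3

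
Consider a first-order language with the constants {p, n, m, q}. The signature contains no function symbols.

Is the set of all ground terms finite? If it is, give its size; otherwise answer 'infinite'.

4

There are no function symbols, so every ground term is one of the 4 constants.
The Herbrand universe is {p, n, m, q}, which is finite with 4 elements.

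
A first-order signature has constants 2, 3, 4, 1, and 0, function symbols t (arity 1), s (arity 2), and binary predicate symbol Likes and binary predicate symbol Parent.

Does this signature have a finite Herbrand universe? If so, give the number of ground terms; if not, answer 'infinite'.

infinite

The signature has at least one function symbol (t, arity 1) and at least one constant (2).
Iterating t gives infinitely many distinct ground terms: 2, t(2), t(t(2)), ...
So the Herbrand universe is infinite.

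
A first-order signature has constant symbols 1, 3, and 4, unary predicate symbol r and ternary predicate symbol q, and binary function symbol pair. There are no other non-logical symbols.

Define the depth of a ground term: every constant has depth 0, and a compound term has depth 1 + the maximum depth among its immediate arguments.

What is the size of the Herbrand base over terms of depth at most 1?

1740

First count ground terms of depth ≤ 1.
Let N_k count ground terms of depth at most k. Each non-constant term of depth ≤ k is some function symbol applied to depth-≤(k−1) arguments, giving N_k = 3 + N_{k-1}^2.
N_0 = 3
N_1 = 3 + 3^2 = 12
Explicitly: 1, 3, 4, pair(1, 1), pair(1, 3), pair(1, 4), pair(3, 1), pair(3, 3), pair(3, 4), pair(4, 1), pair(4, 3), pair(4, 4).
So |H| = 12.
A ground atom is a predicate applied to a tuple of terms from H, so the count is the sum over predicates of |H|^arity:
  r: 12;  q: 12^3 = 1728
Total ground atoms: 12 + 1728 = 1740.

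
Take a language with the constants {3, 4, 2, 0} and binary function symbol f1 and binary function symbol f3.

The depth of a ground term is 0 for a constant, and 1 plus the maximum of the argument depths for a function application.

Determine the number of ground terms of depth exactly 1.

Let N_k = |{terms of depth ≤ k}|. Then N_0 = 4 and N_k = 4 + N_{k-1}^2 + N_{k-1}^2 for k ≥ 1 (one summand per function symbol, arity giving the exponent).
N_0 = 4
N_1 = 4 + 4^2 + 4^2 = 36
Terms of depth exactly 1: N_1 − N_0 = 36 − 4 = 32.

32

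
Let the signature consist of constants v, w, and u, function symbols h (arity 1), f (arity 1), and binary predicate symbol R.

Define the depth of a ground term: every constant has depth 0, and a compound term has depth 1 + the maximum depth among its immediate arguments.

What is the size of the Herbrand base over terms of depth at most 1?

81

First count ground terms of depth ≤ 1.
Let N_k = |{terms of depth ≤ k}|. Then N_0 = 3 and N_k = 3 + N_{k-1} + N_{k-1} for k ≥ 1 (one summand per function symbol, arity giving the exponent).
N_0 = 3
N_1 = 3 + 3 + 3 = 9
So |H| = 9.
A ground atom is a predicate applied to a tuple of terms from H, so the count is the sum over predicates of |H|^arity:
  R: 9^2 = 81
Total ground atoms: 81.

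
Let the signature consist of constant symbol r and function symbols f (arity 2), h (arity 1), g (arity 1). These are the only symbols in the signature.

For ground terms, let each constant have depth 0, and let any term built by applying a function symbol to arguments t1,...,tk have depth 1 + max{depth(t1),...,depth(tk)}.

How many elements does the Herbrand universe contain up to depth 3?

676

Count level by level. With function symbols f/2, h/1, g/1, the terms of depth ≤ k are the 1 constant together with each function applied to depth-≤(k−1) tuples, so N_k = 1 + N_{k-1}^2 + N_{k-1} + N_{k-1}.
N_0 = 1
N_1 = 1 + 1^2 + 1 + 1 = 4
N_2 = 1 + 4^2 + 4 + 4 = 25
N_3 = 1 + 25^2 + 25 + 25 = 676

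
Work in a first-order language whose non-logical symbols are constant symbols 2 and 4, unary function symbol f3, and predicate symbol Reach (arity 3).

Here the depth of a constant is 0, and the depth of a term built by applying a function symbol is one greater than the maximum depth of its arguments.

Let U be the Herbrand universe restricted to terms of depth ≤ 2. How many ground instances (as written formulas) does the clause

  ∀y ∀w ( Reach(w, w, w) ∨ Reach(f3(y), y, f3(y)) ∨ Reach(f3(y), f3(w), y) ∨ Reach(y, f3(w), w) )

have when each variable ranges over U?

Ground terms of depth ≤ 2:
  Let N_k = |{terms of depth ≤ k}|. Then N_0 = 2 and N_k = 2 + N_{k-1} for k ≥ 1 (one summand per function symbol, arity giving the exponent).
  N_0 = 2
  N_1 = 2 + 2 = 4
  N_2 = 2 + 4 = 6
  Explicitly: 2, 4, f3(2), f3(4), f3(f3(2)), f3(f3(4)).
So there are 6 ground terms available for substitution.
The body mentions every one of the 2 quantified variables; since ground terms form a free algebra, no two substitutions collapse to the same formula.
Number of ground instances = 6^2 = 36.

36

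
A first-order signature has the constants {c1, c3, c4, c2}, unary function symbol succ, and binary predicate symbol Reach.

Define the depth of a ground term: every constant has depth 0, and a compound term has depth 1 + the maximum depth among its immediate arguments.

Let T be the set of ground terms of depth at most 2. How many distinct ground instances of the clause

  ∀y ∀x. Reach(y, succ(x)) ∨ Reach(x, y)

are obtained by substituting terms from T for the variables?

Ground terms of depth ≤ 2:
  Let N_k = |{terms of depth ≤ k}|. Then N_0 = 4 and N_k = 4 + N_{k-1} for k ≥ 1 (one summand per function symbol, arity giving the exponent).
  N_0 = 4
  N_1 = 4 + 4 = 8
  N_2 = 4 + 8 = 12
  Explicitly: c1, c3, c4, c2, succ(c1), succ(c3), succ(c4), succ(c2), succ(succ(c1)), succ(succ(c3)), succ(succ(c4)), succ(succ(c2)).
So there are 12 ground terms available for substitution.
Each of y, x ranges independently over the available ground terms, and distinct assignments produce distinct instances.
Number of ground instances = 12^2 = 144.

144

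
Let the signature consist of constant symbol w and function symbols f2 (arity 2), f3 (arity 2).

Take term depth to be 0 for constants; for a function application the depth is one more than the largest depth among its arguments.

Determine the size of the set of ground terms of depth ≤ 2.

Let N_k = |{terms of depth ≤ k}|. Then N_0 = 1 and N_k = 1 + N_{k-1}^2 + N_{k-1}^2 for k ≥ 1 (one summand per function symbol, arity giving the exponent).
N_0 = 1
N_1 = 1 + 1^2 + 1^2 = 3
N_2 = 1 + 3^2 + 3^2 = 19

19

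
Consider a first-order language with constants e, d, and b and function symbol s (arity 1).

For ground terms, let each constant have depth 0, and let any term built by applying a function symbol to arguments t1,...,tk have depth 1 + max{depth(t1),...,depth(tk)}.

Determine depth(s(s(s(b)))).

depth(s(b)) = 1 + depth(b) = 1 + 0 = 1
depth(s(s(b))) = 1 + depth(s(b)) = 1 + 1 = 2
depth(s(s(s(b)))) = 1 + depth(s(s(b))) = 1 + 2 = 3

3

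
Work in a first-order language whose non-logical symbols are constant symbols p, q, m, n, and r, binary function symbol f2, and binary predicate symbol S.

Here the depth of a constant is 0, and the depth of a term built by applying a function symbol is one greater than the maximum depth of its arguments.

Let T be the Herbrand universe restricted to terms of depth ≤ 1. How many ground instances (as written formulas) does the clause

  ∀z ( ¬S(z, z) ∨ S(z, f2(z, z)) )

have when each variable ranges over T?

30

Ground terms of depth ≤ 1:
  Count level by level. With function symbols f2/2, the terms of depth ≤ k are the 5 constants together with each function applied to depth-≤(k−1) tuples, so N_k = 5 + N_{k-1}^2.
  N_0 = 5
  N_1 = 5 + 5^2 = 30
So there are 30 ground terms available for substitution.
The clause has 1 distinct variable (z), which appears in the body. In the free term algebra distinct substitutions yield syntactically distinct ground instances.
Number of ground instances = 30.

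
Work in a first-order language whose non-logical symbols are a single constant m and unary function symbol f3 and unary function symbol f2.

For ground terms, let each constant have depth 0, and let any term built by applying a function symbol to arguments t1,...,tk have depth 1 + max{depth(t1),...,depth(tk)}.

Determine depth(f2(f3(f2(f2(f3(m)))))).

depth(f3(m)) = 1 + depth(m) = 1 + 0 = 1
depth(f2(f3(m))) = 1 + depth(f3(m)) = 1 + 1 = 2
depth(f2(f2(f3(m)))) = 1 + depth(f2(f3(m))) = 1 + 2 = 3
depth(f3(f2(f2(f3(m))))) = 1 + depth(f2(f2(f3(m)))) = 1 + 3 = 4
depth(f2(f3(f2(f2(f3(m)))))) = 1 + depth(f3(f2(f2(f3(m))))) = 1 + 4 = 5

5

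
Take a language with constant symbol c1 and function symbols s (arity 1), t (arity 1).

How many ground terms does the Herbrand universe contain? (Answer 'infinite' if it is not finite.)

infinite

The signature has at least one function symbol (s, arity 1) and at least one constant (c1).
Iterating s gives infinitely many distinct ground terms: c1, s(c1), s(s(c1)), ...
So the Herbrand universe is infinite.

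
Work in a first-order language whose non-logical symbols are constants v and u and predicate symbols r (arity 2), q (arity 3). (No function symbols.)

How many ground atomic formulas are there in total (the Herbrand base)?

12

With no function symbols, the Herbrand universe is just the 2 constants.
Ground atoms per predicate: r: 2^2 = 4, q: 2^3 = 8.
Herbrand base size = 4 + 8 = 12.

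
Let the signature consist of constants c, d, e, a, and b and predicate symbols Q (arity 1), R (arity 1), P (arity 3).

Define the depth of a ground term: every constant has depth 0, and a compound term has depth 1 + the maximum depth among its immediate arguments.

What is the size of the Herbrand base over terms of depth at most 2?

135

First count ground terms of depth ≤ 2.
With no function symbols every ground term is a constant, so there are exactly 5 ground terms at every depth bound.
N_0 = 5
N_1 = 5
N_2 = 5
Explicitly: c, d, e, a, b.
So |H| = 5.
A ground atom is a predicate applied to a tuple of terms from H, so the count is the sum over predicates of |H|^arity:
  Q: 5;  R: 5;  P: 5^3 = 125
Total ground atoms: 5 + 5 + 125 = 135.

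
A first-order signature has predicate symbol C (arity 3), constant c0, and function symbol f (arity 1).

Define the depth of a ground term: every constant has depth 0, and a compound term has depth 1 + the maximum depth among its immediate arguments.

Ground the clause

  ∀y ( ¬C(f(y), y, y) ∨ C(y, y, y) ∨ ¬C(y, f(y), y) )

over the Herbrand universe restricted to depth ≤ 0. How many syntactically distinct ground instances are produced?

1

Ground terms of depth ≤ 0:
  If N_k denotes the number of depth-≤k ground terms, the 1 constant gives N_0 = 1, and each function symbol of arity r contributes N_{k-1}^r new terms at level k: N_k = 1 + N_{k-1}.
  N_0 = 1
  Explicitly: c0.
So there is exactly 1 ground term available for substitution.
The variable y ranges independently over the available ground terms, and distinct assignments produce distinct instances.
Number of ground instances = 1.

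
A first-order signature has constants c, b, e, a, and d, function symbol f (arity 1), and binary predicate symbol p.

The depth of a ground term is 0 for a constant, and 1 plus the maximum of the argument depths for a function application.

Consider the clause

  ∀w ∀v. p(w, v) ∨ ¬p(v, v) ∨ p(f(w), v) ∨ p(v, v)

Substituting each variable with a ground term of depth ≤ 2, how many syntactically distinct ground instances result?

Ground terms of depth ≤ 2:
  Count level by level. With function symbols f/1, the terms of depth ≤ k are the 5 constants together with each function applied to depth-≤(k−1) tuples, so N_k = 5 + N_{k-1}.
  N_0 = 5
  N_1 = 5 + 5 = 10
  N_2 = 5 + 10 = 15
So there are 15 ground terms available for substitution.
The body mentions every one of the 2 quantified variables; since ground terms form a free algebra, no two substitutions collapse to the same formula.
Number of ground instances = 15^2 = 225.

225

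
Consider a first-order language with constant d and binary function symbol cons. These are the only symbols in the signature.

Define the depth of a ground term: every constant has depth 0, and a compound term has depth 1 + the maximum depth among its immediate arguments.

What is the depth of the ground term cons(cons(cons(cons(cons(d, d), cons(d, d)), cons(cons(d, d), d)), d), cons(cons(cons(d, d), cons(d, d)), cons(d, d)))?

depth(cons(d, d)) = 1 + max(0, 0) = 1
depth(cons(cons(d, d), cons(d, d))) = 1 + max(1, 1) = 2
depth(cons(cons(d, d), d)) = 1 + max(1, 0) = 2
depth(cons(cons(cons(d, d), cons(d, d)), cons(cons(d, d), d))) = 1 + max(2, 2) = 3
depth(cons(cons(cons(cons(d, d), cons(d, d)), cons(cons(d, d), d)), d)) = 1 + max(3, 0) = 4
depth(cons(cons(cons(d, d), cons(d, d)), cons(d, d))) = 1 + max(2, 1) = 3
depth(cons(cons(cons(cons(cons(d, d), cons(d, d)), cons(cons(d, d), d)), d), cons(cons(cons(d, d), cons(d, d)), cons(d, d)))) = 1 + max(4, 3) = 5

5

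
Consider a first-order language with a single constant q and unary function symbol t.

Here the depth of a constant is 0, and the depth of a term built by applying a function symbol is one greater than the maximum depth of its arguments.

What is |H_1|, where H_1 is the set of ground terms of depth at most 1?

2

Let N_k count ground terms of depth at most k. Each non-constant term of depth ≤ k is some function symbol applied to depth-≤(k−1) arguments, giving N_k = 1 + N_{k-1}.
N_0 = 1
N_1 = 1 + 1 = 2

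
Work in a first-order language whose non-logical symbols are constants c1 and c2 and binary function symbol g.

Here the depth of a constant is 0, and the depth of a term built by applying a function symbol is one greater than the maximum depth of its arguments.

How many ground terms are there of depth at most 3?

Write N_k for the number of ground terms of depth ≤ k. A term of depth ≤ k is either a constant or a function symbol applied to arguments of depth ≤ k−1, so N_k = 2 + N_{k-1}^2.
N_0 = 2
N_1 = 2 + 2^2 = 6
N_2 = 2 + 6^2 = 38
N_3 = 2 + 38^2 = 1446

1446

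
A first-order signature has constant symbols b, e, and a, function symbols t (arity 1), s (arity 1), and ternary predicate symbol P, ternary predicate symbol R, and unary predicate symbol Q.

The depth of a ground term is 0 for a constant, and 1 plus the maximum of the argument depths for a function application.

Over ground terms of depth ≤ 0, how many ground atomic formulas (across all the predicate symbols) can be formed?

57

First count ground terms of depth ≤ 0.
Write N_k for the number of ground terms of depth ≤ k. A term of depth ≤ k is either a constant or a function symbol applied to arguments of depth ≤ k−1, so N_k = 3 + N_{k-1} + N_{k-1}.
N_0 = 3
So |H| = 3.
A ground atom is a predicate applied to a tuple of terms from H, so the count is the sum over predicates of |H|^arity:
  P: 3^3 = 27;  R: 3^3 = 27;  Q: 3
Total ground atoms: 27 + 27 + 3 = 57.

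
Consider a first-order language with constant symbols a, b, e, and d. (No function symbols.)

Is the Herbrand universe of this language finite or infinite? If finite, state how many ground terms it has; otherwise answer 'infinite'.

4

There are no function symbols, so every ground term is one of the 4 constants.
The Herbrand universe is {a, b, e, d}, which is finite with 4 elements.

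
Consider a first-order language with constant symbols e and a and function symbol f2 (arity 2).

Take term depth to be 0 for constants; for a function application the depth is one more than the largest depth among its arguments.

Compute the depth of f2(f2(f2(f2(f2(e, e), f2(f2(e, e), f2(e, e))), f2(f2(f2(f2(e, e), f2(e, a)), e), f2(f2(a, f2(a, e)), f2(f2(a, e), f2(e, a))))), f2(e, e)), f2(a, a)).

7

depth(f2(e, e)) = 1 + max(0, 0) = 1
depth(f2(f2(e, e), f2(e, e))) = 1 + max(1, 1) = 2
depth(f2(f2(e, e), f2(f2(e, e), f2(e, e)))) = 1 + max(1, 2) = 3
depth(f2(e, a)) = 1 + max(0, 0) = 1
depth(f2(f2(e, e), f2(e, a))) = 1 + max(1, 1) = 2
depth(f2(f2(f2(e, e), f2(e, a)), e)) = 1 + max(2, 0) = 3
depth(f2(a, e)) = 1 + max(0, 0) = 1
depth(f2(a, f2(a, e))) = 1 + max(0, 1) = 2
depth(f2(f2(a, e), f2(e, a))) = 1 + max(1, 1) = 2
depth(f2(f2(a, f2(a, e)), f2(f2(a, e), f2(e, a)))) = 1 + max(2, 2) = 3
depth(f2(f2(f2(f2(e, e), f2(e, a)), e), f2(f2(a, f2(a, e)), f2(f2(a, e), f2(e, a))))) = 1 + max(3, 3) = 4
depth(f2(f2(f2(e, e), f2(f2(e, e), f2(e, e))), f2(f2(f2(f2(e, e), f2(e, a)), e), f2(f2(a, f2(a, e)), f2(f2(a, e), f2(e, a)))))) = 1 + max(3, 4) = 5
depth(f2(f2(f2(f2(e, e), f2(f2(e, e), f2(e, e))), f2(f2(f2(f2(e, e), f2(e, a)), e), f2(f2(a, f2(a, e)), f2(f2(a, e), f2(e, a))))), f2(e, e))) = 1 + max(5, 1) = 6
depth(f2(a, a)) = 1 + max(0, 0) = 1
depth(f2(f2(f2(f2(f2(e, e), f2(f2(e, e), f2(e, e))), f2(f2(f2(f2(e, e), f2(e, a)), e), f2(f2(a, f2(a, e)), f2(f2(a, e), f2(e, a))))), f2(e, e)), f2(a, a))) = 1 + max(6, 1) = 7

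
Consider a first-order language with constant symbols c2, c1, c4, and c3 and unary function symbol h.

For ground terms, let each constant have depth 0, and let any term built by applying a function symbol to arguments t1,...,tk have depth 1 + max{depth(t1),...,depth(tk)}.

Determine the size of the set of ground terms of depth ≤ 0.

4

Let N_k count ground terms of depth at most k. Each non-constant term of depth ≤ k is some function symbol applied to depth-≤(k−1) arguments, giving N_k = 4 + N_{k-1}.
N_0 = 4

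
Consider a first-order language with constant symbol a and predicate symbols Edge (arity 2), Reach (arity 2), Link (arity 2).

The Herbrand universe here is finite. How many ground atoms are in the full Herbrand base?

3

With no function symbols, the Herbrand universe is just the 1 constant.
Ground atoms per predicate: Edge: 1^2 = 1, Reach: 1^2 = 1, Link: 1^2 = 1.
Herbrand base size = 1 + 1 + 1 = 3.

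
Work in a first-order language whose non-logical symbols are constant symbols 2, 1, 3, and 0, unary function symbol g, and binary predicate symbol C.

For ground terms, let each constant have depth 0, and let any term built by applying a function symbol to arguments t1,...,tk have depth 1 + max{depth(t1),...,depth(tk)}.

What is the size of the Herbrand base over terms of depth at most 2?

144

First count ground terms of depth ≤ 2.
Count level by level. With function symbols g/1, the terms of depth ≤ k are the 4 constants together with each function applied to depth-≤(k−1) tuples, so N_k = 4 + N_{k-1}.
N_0 = 4
N_1 = 4 + 4 = 8
N_2 = 4 + 8 = 12
Explicitly: 2, 1, 3, 0, g(2), g(1), g(3), g(0), g(g(2)), g(g(1)), g(g(3)), g(g(0)).
So |H| = 12.
For each predicate symbol, the number of ground atoms is |H| raised to its arity; summing:
  C: 12^2 = 144
Total ground atoms: 144.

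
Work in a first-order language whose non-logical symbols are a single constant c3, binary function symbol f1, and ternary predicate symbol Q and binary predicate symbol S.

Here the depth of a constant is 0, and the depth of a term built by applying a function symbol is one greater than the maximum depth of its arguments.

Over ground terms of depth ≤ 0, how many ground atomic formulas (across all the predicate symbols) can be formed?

First count ground terms of depth ≤ 0.
Write N_k for the number of ground terms of depth ≤ k. A term of depth ≤ k is either a constant or a function symbol applied to arguments of depth ≤ k−1, so N_k = 1 + N_{k-1}^2.
N_0 = 1
Explicitly: c3.
So |H| = 1.
Each predicate of arity r yields |H|^r ground atoms (one per choice of an r-tuple from H):
  Q: 1^3 = 1;  S: 1^2 = 1
Total ground atoms: 1 + 1 = 2.

2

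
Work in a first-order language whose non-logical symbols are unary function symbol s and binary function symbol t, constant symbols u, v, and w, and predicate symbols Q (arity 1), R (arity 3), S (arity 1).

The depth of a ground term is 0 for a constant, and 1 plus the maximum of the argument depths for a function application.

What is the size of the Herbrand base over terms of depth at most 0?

First count ground terms of depth ≤ 0.
If N_k denotes the number of depth-≤k ground terms, the 3 constants give N_0 = 3, and each function symbol of arity r contributes N_{k-1}^r new terms at level k: N_k = 3 + N_{k-1} + N_{k-1}^2.
N_0 = 3
Explicitly: u, v, w.
So |H| = 3.
Ground atoms are formed by filling each argument slot of a predicate with a term from H, so an r-ary predicate gives |H|^r atoms:
  Q: 3;  R: 3^3 = 27;  S: 3
Total ground atoms: 3 + 27 + 3 = 33.

33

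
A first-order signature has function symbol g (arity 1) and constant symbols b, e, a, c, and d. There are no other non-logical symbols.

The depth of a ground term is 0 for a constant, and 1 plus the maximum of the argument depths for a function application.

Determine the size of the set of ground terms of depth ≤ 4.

Let N_k count ground terms of depth at most k. Each non-constant term of depth ≤ k is some function symbol applied to depth-≤(k−1) arguments, giving N_k = 5 + N_{k-1}.
N_0 = 5
N_1 = 5 + 5 = 10
N_2 = 5 + 10 = 15
N_3 = 5 + 15 = 20
N_4 = 5 + 20 = 25

25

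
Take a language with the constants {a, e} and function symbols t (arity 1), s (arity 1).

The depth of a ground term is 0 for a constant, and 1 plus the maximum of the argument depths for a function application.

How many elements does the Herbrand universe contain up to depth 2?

14

If N_k denotes the number of depth-≤k ground terms, the 2 constants give N_0 = 2, and each function symbol of arity r contributes N_{k-1}^r new terms at level k: N_k = 2 + N_{k-1} + N_{k-1}.
N_0 = 2
N_1 = 2 + 2 + 2 = 6
N_2 = 2 + 6 + 6 = 14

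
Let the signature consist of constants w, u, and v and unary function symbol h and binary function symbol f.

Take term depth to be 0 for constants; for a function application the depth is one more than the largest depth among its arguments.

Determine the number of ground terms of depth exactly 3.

59052

If N_k denotes the number of depth-≤k ground terms, the 3 constants give N_0 = 3, and each function symbol of arity r contributes N_{k-1}^r new terms at level k: N_k = 3 + N_{k-1} + N_{k-1}^2.
N_0 = 3
N_1 = 3 + 3 + 3^2 = 15
N_2 = 3 + 15 + 15^2 = 243
N_3 = 3 + 243 + 243^2 = 59295
Terms of depth exactly 3: N_3 − N_2 = 59295 − 243 = 59052.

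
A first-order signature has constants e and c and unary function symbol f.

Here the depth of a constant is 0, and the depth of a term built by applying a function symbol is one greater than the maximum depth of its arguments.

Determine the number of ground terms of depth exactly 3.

Count level by level. With function symbols f/1, the terms of depth ≤ k are the 2 constants together with each function applied to depth-≤(k−1) tuples, so N_k = 2 + N_{k-1}.
N_0 = 2
N_1 = 2 + 2 = 4
N_2 = 2 + 4 = 6
N_3 = 2 + 6 = 8
Terms of depth exactly 3: N_3 − N_2 = 8 − 6 = 2.

2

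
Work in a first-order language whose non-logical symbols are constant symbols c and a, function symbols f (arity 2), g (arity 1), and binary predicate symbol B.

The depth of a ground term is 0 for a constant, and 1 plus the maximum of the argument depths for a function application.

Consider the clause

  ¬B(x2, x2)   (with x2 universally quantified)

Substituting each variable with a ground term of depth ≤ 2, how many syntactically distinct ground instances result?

Ground terms of depth ≤ 2:
  Write N_k for the number of ground terms of depth ≤ k. A term of depth ≤ k is either a constant or a function symbol applied to arguments of depth ≤ k−1, so N_k = 2 + N_{k-1}^2 + N_{k-1}.
  N_0 = 2
  N_1 = 2 + 2^2 + 2 = 8
  N_2 = 2 + 8^2 + 8 = 74
So there are 74 ground terms available for substitution.
The body mentions the single quantified variable x2; since ground terms form a free algebra, no two substitutions collapse to the same formula.
Number of ground instances = 74.

74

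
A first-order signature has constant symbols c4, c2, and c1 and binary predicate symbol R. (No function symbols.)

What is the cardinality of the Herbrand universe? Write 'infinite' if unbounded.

There are no function symbols, so every ground term is one of the 3 constants.
The Herbrand universe is {c4, c2, c1}, which is finite with 3 elements.

3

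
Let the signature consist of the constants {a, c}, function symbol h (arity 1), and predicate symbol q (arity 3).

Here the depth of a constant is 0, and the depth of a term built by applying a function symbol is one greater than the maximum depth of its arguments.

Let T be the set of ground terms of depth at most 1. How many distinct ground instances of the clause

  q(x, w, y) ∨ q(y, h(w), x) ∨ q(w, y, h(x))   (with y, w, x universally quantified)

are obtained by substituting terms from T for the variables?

64

Ground terms of depth ≤ 1:
  Count level by level. With function symbols h/1, the terms of depth ≤ k are the 2 constants together with each function applied to depth-≤(k−1) tuples, so N_k = 2 + N_{k-1}.
  N_0 = 2
  N_1 = 2 + 2 = 4
So there are 4 ground terms available for substitution.
Each of y, w, x ranges independently over the available ground terms, and distinct assignments produce distinct instances.
Number of ground instances = 4^3 = 64.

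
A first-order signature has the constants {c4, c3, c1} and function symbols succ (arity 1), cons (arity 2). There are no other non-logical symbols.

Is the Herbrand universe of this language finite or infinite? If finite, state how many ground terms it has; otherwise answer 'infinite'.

infinite

The signature has at least one function symbol (succ, arity 1) and at least one constant (c4).
Iterating succ gives infinitely many distinct ground terms: c4, succ(c4), succ(succ(c4)), ...
So the Herbrand universe is infinite.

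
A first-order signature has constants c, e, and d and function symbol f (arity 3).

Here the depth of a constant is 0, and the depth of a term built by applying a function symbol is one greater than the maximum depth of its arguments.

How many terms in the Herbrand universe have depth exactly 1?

27

Write N_k for the number of ground terms of depth ≤ k. A term of depth ≤ k is either a constant or a function symbol applied to arguments of depth ≤ k−1, so N_k = 3 + N_{k-1}^3.
N_0 = 3
N_1 = 3 + 3^3 = 30
Terms of depth exactly 1: N_1 − N_0 = 30 − 3 = 27.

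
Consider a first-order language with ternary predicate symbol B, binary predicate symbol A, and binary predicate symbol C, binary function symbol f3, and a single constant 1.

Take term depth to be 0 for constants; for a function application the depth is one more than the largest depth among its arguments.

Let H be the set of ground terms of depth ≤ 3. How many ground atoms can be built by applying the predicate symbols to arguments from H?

18928

First count ground terms of depth ≤ 3.
Let N_k = |{terms of depth ≤ k}|. Then N_0 = 1 and N_k = 1 + N_{k-1}^2 for k ≥ 1 (one summand per function symbol, arity giving the exponent).
N_0 = 1
N_1 = 1 + 1^2 = 2
N_2 = 1 + 2^2 = 5
N_3 = 1 + 5^2 = 26
So |H| = 26.
A ground atom is a predicate applied to a tuple of terms from H, so the count is the sum over predicates of |H|^arity:
  B: 26^3 = 17576;  A: 26^2 = 676;  C: 26^2 = 676
Total ground atoms: 17576 + 676 + 676 = 18928.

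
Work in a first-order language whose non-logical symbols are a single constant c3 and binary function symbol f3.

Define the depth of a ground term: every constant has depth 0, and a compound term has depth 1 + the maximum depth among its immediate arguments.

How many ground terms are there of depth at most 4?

677

Let N_k count ground terms of depth at most k. Each non-constant term of depth ≤ k is some function symbol applied to depth-≤(k−1) arguments, giving N_k = 1 + N_{k-1}^2.
N_0 = 1
N_1 = 1 + 1^2 = 2
N_2 = 1 + 2^2 = 5
N_3 = 1 + 5^2 = 26
N_4 = 1 + 26^2 = 677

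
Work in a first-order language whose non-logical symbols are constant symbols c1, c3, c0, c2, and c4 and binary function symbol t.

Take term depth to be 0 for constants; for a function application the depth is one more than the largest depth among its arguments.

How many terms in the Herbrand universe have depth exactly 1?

Let N_k = |{terms of depth ≤ k}|. Then N_0 = 5 and N_k = 5 + N_{k-1}^2 for k ≥ 1 (one summand per function symbol, arity giving the exponent).
N_0 = 5
N_1 = 5 + 5^2 = 30
Terms of depth exactly 1: N_1 − N_0 = 30 − 5 = 25.

25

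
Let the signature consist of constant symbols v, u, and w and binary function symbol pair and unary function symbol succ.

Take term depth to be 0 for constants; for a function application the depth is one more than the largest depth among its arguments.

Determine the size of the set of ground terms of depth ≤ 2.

If N_k denotes the number of depth-≤k ground terms, the 3 constants give N_0 = 3, and each function symbol of arity r contributes N_{k-1}^r new terms at level k: N_k = 3 + N_{k-1}^2 + N_{k-1}.
N_0 = 3
N_1 = 3 + 3^2 + 3 = 15
N_2 = 3 + 15^2 + 15 = 243

243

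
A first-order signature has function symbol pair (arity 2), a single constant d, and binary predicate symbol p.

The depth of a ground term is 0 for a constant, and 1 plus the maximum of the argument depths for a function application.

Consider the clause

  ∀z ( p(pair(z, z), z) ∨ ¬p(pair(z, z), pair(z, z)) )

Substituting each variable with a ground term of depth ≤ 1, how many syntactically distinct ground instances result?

2

Ground terms of depth ≤ 1:
  Let N_k = |{terms of depth ≤ k}|. Then N_0 = 1 and N_k = 1 + N_{k-1}^2 for k ≥ 1 (one summand per function symbol, arity giving the exponent).
  N_0 = 1
  N_1 = 1 + 1^2 = 2
  Explicitly: d, pair(d, d).
So there are 2 ground terms available for substitution.
The variable z ranges independently over the available ground terms, and distinct assignments produce distinct instances.
Number of ground instances = 2.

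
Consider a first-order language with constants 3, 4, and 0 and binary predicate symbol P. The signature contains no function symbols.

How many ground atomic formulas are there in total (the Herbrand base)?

With no function symbols, the Herbrand universe is just the 3 constants.
Ground atoms per predicate: P: 3^2 = 9.
Herbrand base size = 9 = 9.

9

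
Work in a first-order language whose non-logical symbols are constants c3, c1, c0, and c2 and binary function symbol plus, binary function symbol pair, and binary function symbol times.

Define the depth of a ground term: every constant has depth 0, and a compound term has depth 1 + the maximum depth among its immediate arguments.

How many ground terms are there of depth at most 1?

52

Let N_k = |{terms of depth ≤ k}|. Then N_0 = 4 and N_k = 4 + N_{k-1}^2 + N_{k-1}^2 + N_{k-1}^2 for k ≥ 1 (one summand per function symbol, arity giving the exponent).
N_0 = 4
N_1 = 4 + 4^2 + 4^2 + 4^2 = 52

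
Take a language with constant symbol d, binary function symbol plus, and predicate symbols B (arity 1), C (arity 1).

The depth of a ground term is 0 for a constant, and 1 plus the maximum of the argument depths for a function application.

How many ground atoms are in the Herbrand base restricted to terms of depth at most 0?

First count ground terms of depth ≤ 0.
Let N_k count ground terms of depth at most k. Each non-constant term of depth ≤ k is some function symbol applied to depth-≤(k−1) arguments, giving N_k = 1 + N_{k-1}^2.
N_0 = 1
So |H| = 1.
Each predicate of arity r yields |H|^r ground atoms (one per choice of an r-tuple from H):
  B: 1;  C: 1
Total ground atoms: 1 + 1 = 2.

2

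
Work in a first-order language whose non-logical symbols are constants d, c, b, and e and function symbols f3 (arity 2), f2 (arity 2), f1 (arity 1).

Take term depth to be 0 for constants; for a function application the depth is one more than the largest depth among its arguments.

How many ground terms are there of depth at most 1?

40

If N_k denotes the number of depth-≤k ground terms, the 4 constants give N_0 = 4, and each function symbol of arity r contributes N_{k-1}^r new terms at level k: N_k = 4 + N_{k-1}^2 + N_{k-1}^2 + N_{k-1}.
N_0 = 4
N_1 = 4 + 4^2 + 4^2 + 4 = 40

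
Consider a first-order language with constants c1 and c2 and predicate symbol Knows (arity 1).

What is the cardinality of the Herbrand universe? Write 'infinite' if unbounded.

There are no function symbols, so every ground term is one of the 2 constants.
The Herbrand universe is {c1, c2}, which is finite with 2 elements.

2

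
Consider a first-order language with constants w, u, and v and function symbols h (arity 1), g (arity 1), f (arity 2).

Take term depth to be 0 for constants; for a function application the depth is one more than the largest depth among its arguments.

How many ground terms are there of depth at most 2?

Let N_k count ground terms of depth at most k. Each non-constant term of depth ≤ k is some function symbol applied to depth-≤(k−1) arguments, giving N_k = 3 + N_{k-1} + N_{k-1} + N_{k-1}^2.
N_0 = 3
N_1 = 3 + 3 + 3 + 3^2 = 18
N_2 = 3 + 18 + 18 + 18^2 = 363

363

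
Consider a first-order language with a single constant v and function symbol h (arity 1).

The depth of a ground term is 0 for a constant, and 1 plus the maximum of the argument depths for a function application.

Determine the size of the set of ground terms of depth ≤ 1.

2

If N_k denotes the number of depth-≤k ground terms, the 1 constant gives N_0 = 1, and each function symbol of arity r contributes N_{k-1}^r new terms at level k: N_k = 1 + N_{k-1}.
N_0 = 1
N_1 = 1 + 1 = 2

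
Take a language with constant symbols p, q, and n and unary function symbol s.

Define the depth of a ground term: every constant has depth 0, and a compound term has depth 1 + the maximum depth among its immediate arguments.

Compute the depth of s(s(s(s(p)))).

depth(s(p)) = 1 + depth(p) = 1 + 0 = 1
depth(s(s(p))) = 1 + depth(s(p)) = 1 + 1 = 2
depth(s(s(s(p)))) = 1 + depth(s(s(p))) = 1 + 2 = 3
depth(s(s(s(s(p))))) = 1 + depth(s(s(s(p)))) = 1 + 3 = 4

4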